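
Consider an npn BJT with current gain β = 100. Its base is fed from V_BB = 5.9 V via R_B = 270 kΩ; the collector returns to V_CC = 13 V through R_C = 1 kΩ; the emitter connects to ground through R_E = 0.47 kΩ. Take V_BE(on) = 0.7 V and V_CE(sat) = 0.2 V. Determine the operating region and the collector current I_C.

Assume active. Base-emitter loop: I_B = (V_BB − V_BE)/(R_B + (β+1)R_E) = (5.9 − 0.7)/(270 + 101×0.47) = 0.0164 mA.
I_C = β·I_B = 100×0.0164 = 1.64 mA.
V_CE = V_CC − I_C·R_C − I_E·R_E = 13 − 1.64×1 − 1.65×0.47 = 10.6 V > V_CE(sat), so the active-region assumption holds.

active; I_C ≈ 1.6 mA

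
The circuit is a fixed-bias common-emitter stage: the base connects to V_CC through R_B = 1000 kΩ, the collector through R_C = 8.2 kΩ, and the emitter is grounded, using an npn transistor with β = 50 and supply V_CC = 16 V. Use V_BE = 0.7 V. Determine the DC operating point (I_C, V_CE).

Base loop: V_CC = I_B·R_B + V_BE, so I_B = (16 − 0.7)/1000 kΩ = 0.0153 mA.
In the active region I_C = β·I_B = 50 × 0.0153 = 0.765 mA.
Collector loop: V_CE = V_CC − I_C·R_C = 16 − 0.765×8.2 = 9.73 V.
Since V_CE = 9.73 V > V_CE(sat) ≈ 0.2 V, the transistor is in the active region as assumed.

I_C ≈ 0.77 mA, V_CE ≈ 9.7 V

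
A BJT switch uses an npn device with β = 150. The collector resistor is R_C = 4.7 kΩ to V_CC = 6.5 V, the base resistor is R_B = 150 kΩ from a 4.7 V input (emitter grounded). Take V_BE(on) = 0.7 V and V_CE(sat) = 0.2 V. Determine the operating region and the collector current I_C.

saturation; I_C ≈ 1.3 mA

Assume active: I_B = (4.7 − 0.7)/150 = 0.0267 mA, giving I_C = β·I_B = 4 mA.
But then V_CE = 6.5 − 4×4.7 = -12.3 V < V_CE(sat) = 0.2 V — impossible in the active region.
So the transistor is saturated. With V_CE = 0.2 V, I_C = (V_CC − 0.2)/R_C = 6.3/4.7 = 1.34 mA.
Check: β·I_B = 4 mA > I_C = 1.34 mA, confirming saturation.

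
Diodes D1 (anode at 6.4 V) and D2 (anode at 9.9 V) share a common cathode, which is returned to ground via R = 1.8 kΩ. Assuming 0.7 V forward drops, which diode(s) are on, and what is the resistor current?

Assume both conduct. Then node N would need to be at both 6.4−0.7 = 5.7 V and 9.9−0.7 = 9.2 V, which is impossible.
Assume only D2 conducts: V_N = 9.9 − 0.7 = 9.2 V, so I_R = 9.2/1.8 = 5.11 mA.
Check D1: its anode-to-cathode voltage is 6.4 − 9.2 = -2.8 V < 0.7 V, so it is off. The assumption is consistent.

Only D2 conducts; I_R ≈ 5.1 mA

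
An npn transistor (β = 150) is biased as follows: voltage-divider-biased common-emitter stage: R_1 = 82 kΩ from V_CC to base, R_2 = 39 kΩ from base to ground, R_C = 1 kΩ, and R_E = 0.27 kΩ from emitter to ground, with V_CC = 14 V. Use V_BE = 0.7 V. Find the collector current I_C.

I_C ≈ 8.5 mA

Thevenize the base divider: V_Th = V_CC·R_2/(R_1+R_2) = 14×39/121 = 4.51 V, R_Th = R_1‖R_2 = 26.4 kΩ.
Base-emitter loop: V_Th = I_B·R_Th + V_BE + (β+1)I_B·R_E, so I_B = (4.51 − 0.7) / (26.4 + 151×0.27) = 0.0567 mA.
I_C = β·I_B = 150×0.0567 = 8.51 mA, and I_E = (β+1)I_B = 8.57 mA.
V_CE = V_CC − I_C·R_C − I_E·R_E = 14 − 8.51×1 − 8.57×0.27 = 3.18 V.
V_CE = 3.18 V > 0.2 V confirms active-region operation.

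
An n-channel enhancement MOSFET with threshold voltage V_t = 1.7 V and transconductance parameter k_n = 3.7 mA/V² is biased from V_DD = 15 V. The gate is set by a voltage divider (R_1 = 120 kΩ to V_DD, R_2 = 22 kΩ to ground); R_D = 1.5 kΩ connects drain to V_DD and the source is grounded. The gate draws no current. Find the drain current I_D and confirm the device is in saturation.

V_G = V_DD·R_2/(R_1+R_2) = 15×22/142 = 2.32 V. With the source grounded, V_GS = V_G = 2.32 V.
Assume saturation: I_D = (k_n/2)(V_GS − V_t)² = (3.7/2)×(2.32 − 1.7)² = 1.85×0.624² = 0.72 mA.
V_DS = V_DD − I_D·R_D = 15 − 0.72×1.5 = 13.9 V.
Saturation requires V_DS ≥ V_GS − V_t = 0.624 V; 13.9 ≥ 0.624 ✓.

I_D ≈ 0.72 mA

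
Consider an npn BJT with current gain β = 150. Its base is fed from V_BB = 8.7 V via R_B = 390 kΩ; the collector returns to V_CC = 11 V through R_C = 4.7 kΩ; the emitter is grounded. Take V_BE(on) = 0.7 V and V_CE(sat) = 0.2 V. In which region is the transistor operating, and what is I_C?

saturation; I_C ≈ 2.3 mA

Assume active: I_B = (8.7 − 0.7)/390 = 0.0205 mA, giving I_C = β·I_B = 3.08 mA.
But then V_CE = 11 − 3.08×4.7 = -3.46 V < V_CE(sat) = 0.2 V — impossible in the active region.
So the transistor is saturated. With V_CE = 0.2 V, I_C = (V_CC − 0.2)/R_C = 10.8/4.7 = 2.3 mA.
Check: β·I_B = 3.08 mA > I_C = 2.3 mA, confirming saturation.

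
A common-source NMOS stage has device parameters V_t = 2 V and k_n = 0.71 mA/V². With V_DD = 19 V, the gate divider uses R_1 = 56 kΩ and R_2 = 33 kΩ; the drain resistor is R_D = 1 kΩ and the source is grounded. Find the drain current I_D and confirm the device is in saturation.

V_G = V_DD·R_2/(R_1+R_2) = 19×33/89 = 7.04 V. With the source grounded, V_GS = V_G = 7.04 V.
Assume saturation: I_D = (k_n/2)(V_GS − V_t)² = (0.71/2)×(7.04 − 2)² = 0.355×5.04² = 9.04 mA.
V_DS = V_DD − I_D·R_D = 19 − 9.04×1 = 9.96 V.
Saturation requires V_DS ≥ V_GS − V_t = 5.04 V; 9.96 ≥ 5.04 ✓.

I_D ≈ 9 mA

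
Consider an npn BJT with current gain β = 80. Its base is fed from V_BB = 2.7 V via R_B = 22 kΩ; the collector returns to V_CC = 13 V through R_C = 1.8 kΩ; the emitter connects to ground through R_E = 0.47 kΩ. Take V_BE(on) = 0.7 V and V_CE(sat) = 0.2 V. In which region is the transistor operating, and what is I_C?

Assume active. Base-emitter loop: I_B = (V_BB − V_BE)/(R_B + (β+1)R_E) = (2.7 − 0.7)/(22 + 81×0.47) = 0.0333 mA.
I_C = β·I_B = 80×0.0333 = 2.66 mA.
V_CE = V_CC − I_C·R_C − I_E·R_E = 13 − 2.66×1.8 − 2.7×0.47 = 6.94 V > V_CE(sat), so the active-region assumption holds.

active; I_C ≈ 2.7 mA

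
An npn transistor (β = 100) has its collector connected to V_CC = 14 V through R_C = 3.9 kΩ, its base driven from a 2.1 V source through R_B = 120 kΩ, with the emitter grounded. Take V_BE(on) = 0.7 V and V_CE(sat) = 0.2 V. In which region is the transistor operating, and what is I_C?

Assume active. Base-emitter loop: I_B = (V_BB − V_BE)/R_B = (2.1 − 0.7)/120 = 0.0117 mA.
I_C = β·I_B = 100×0.0117 = 1.17 mA.
V_CE = V_CC − I_C·R_C = 14 − 1.17×3.9 = 9.45 V > V_CE(sat), so the active-region assumption holds.

active; I_C ≈ 1.2 mA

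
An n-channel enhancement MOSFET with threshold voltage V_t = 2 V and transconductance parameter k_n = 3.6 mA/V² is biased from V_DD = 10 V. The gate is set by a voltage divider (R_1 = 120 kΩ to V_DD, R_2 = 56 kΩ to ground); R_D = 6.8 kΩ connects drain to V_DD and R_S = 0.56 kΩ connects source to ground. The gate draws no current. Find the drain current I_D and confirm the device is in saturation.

I_D ≈ 0.87 mA

V_G = V_DD·R_2/(R_1+R_2) = 10×56/176 = 3.18 V.
Assume saturation: I_D = (k_n/2)(V_GS − V_t)² with V_GS = V_G − I_D·R_S = 3.18 − 0.56·I_D.
Substituting gives 0.564·I_D² − 3.38·I_D + 2.51 = 0, with roots I_D = 0.869 or 5.12 mA.
The root I_D = 5.12 mA gives V_GS = 0.313 V ≤ V_t, so take I_D = 0.869 mA.
Then V_GS = 2.69 V and V_DS = V_DD − I_D(R_D+R_S) = 10 − 0.869×7.36 = 3.6 V.
Saturation requires V_DS ≥ V_GS − V_t = 0.695 V; 3.6 ≥ 0.695 ✓.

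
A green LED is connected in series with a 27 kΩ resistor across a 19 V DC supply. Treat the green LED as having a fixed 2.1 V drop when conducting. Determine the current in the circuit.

I ≈ 0.63 mA

KVL around the loop: 19 = V_D + I·R = 2.1 + I × 27 kΩ.
So I = (19 − 2.1) / 27 kΩ = 16.9 / 27 = 0.626 mA.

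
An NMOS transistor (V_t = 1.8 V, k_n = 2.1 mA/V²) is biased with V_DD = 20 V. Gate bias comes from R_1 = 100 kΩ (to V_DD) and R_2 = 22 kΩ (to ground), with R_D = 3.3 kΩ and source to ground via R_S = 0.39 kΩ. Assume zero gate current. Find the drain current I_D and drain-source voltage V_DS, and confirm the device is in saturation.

V_G = V_DD·R_2/(R_1+R_2) = 20×22/122 = 3.61 V.
Assume saturation: I_D = (k_n/2)(V_GS − V_t)² with V_GS = V_G − I_D·R_S = 3.61 − 0.39·I_D.
Substituting gives 0.16·I_D² − 2.48·I_D + 3.43 = 0, with roots I_D = 1.53 or 14 mA.
The root I_D = 14 mA gives V_GS = -1.85 V ≤ V_t, so take I_D = 1.53 mA.
Then V_GS = 3.01 V and V_DS = V_DD − I_D(R_D+R_S) = 20 − 1.53×3.69 = 14.3 V.
Saturation requires V_DS ≥ V_GS − V_t = 1.21 V; 14.3 ≥ 1.21 ✓.

I_D ≈ 1.5 mA, V_DS ≈ 14 V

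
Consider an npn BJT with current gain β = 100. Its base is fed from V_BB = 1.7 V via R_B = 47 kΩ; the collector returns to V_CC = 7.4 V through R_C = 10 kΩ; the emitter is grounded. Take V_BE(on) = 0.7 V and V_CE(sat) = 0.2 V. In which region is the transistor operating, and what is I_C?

saturation; I_C ≈ 0.72 mA

Assume active: I_B = (1.7 − 0.7)/47 = 0.0213 mA, giving I_C = β·I_B = 2.13 mA.
But then V_CE = 7.4 − 2.13×10 = -13.9 V < V_CE(sat) = 0.2 V — impossible in the active region.
So the transistor is saturated. With V_CE = 0.2 V, I_C = (V_CC − 0.2)/R_C = 7.2/10 = 0.72 mA.
Check: β·I_B = 2.13 mA > I_C = 0.72 mA, confirming saturation.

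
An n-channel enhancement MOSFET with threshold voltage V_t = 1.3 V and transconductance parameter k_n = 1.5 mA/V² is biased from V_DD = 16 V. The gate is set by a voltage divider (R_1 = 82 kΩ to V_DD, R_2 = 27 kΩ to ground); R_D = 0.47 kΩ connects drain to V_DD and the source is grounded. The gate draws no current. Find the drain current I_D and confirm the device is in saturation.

I_D ≈ 5.3 mA

V_G = V_DD·R_2/(R_1+R_2) = 16×27/109 = 3.96 V. With the source grounded, V_GS = V_G = 3.96 V.
Assume saturation: I_D = (k_n/2)(V_GS − V_t)² = (1.5/2)×(3.96 − 1.3)² = 0.75×2.66² = 5.32 mA.
V_DS = V_DD − I_D·R_D = 16 − 5.32×0.47 = 13.5 V.
Saturation requires V_DS ≥ V_GS − V_t = 2.66 V; 13.5 ≥ 2.66 ✓.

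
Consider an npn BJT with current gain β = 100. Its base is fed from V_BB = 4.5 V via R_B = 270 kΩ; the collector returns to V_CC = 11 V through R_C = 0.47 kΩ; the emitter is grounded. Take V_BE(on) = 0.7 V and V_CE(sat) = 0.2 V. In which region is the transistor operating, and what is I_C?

Assume active. Base-emitter loop: I_B = (V_BB − V_BE)/R_B = (4.5 − 0.7)/270 = 0.0141 mA.
I_C = β·I_B = 100×0.0141 = 1.41 mA.
V_CE = V_CC − I_C·R_C = 11 − 1.41×0.47 = 10.3 V > V_CE(sat), so the active-region assumption holds.

active; I_C ≈ 1.4 mA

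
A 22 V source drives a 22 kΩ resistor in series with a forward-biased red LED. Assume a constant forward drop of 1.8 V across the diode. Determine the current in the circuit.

KVL around the loop: 22 = V_D + I·R = 1.8 + I × 22 kΩ.
So I = (22 − 1.8) / 22 kΩ = 20.2 / 22 = 0.918 mA.

I ≈ 0.92 mA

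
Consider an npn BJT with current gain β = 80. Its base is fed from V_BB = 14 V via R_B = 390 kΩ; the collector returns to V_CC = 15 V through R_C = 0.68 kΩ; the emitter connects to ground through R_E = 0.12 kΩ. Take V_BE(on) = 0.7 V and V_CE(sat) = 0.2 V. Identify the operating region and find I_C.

active; I_C ≈ 2.7 mA

Assume active. Base-emitter loop: I_B = (V_BB − V_BE)/(R_B + (β+1)R_E) = (14 − 0.7)/(390 + 81×0.12) = 0.0333 mA.
I_C = β·I_B = 80×0.0333 = 2.66 mA.
V_CE = V_CC − I_C·R_C − I_E·R_E = 15 − 2.66×0.68 − 2.7×0.12 = 12.9 V > V_CE(sat), so the active-region assumption holds.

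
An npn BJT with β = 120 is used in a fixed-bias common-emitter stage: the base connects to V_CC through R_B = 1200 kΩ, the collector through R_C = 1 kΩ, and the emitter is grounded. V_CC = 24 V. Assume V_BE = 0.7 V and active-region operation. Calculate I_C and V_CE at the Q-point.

Base loop: V_CC = I_B·R_B + V_BE, so I_B = (24 − 0.7)/1200 kΩ = 0.0194 mA.
In the active region I_C = β·I_B = 120 × 0.0194 = 2.33 mA.
Collector loop: V_CE = V_CC − I_C·R_C = 24 − 2.33×1 = 21.7 V.
Since V_CE = 21.7 V > V_CE(sat) ≈ 0.2 V, the transistor is in the active region as assumed.

I_C ≈ 2.3 mA, V_CE ≈ 22 V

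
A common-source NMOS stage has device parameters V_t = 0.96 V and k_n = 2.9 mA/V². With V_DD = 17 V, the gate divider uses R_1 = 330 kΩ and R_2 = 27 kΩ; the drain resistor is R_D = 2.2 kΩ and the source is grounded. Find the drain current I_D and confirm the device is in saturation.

I_D ≈ 0.15 mA

V_G = V_DD·R_2/(R_1+R_2) = 17×27/357 = 1.29 V. With the source grounded, V_GS = V_G = 1.29 V.
Assume saturation: I_D = (k_n/2)(V_GS − V_t)² = (2.9/2)×(1.29 − 0.96)² = 1.45×0.326² = 0.154 mA.
V_DS = V_DD − I_D·R_D = 17 − 0.154×2.2 = 16.7 V.
Saturation requires V_DS ≥ V_GS − V_t = 0.326 V; 16.7 ≥ 0.326 ✓.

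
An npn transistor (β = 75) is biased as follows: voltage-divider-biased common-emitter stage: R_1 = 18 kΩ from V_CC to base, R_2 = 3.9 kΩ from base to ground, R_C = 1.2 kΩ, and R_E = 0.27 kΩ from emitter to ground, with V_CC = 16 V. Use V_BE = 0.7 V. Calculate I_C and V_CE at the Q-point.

Thevenize the base divider: V_Th = V_CC·R_2/(R_1+R_2) = 16×3.9/21.9 = 2.85 V, R_Th = R_1‖R_2 = 3.21 kΩ.
Base-emitter loop: V_Th = I_B·R_Th + V_BE + (β+1)I_B·R_E, so I_B = (2.85 − 0.7) / (3.21 + 76×0.27) = 0.0906 mA.
I_C = β·I_B = 75×0.0906 = 6.79 mA, and I_E = (β+1)I_B = 6.88 mA.
V_CE = V_CC − I_C·R_C − I_E·R_E = 16 − 6.79×1.2 − 6.88×0.27 = 5.99 V.
V_CE = 5.99 V > 0.2 V confirms active-region operation.

I_C ≈ 6.8 mA, V_CE ≈ 6 V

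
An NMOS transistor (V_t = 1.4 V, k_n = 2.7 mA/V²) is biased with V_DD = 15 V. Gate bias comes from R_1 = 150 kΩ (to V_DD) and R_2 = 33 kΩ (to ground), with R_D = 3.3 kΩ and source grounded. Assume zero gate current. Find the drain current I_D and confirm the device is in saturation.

I_D ≈ 2.3 mA

V_G = V_DD·R_2/(R_1+R_2) = 15×33/183 = 2.7 V. With the source grounded, V_GS = V_G = 2.7 V.
Assume saturation: I_D = (k_n/2)(V_GS − V_t)² = (2.7/2)×(2.7 − 1.4)² = 1.35×1.3² = 2.3 mA.
V_DS = V_DD − I_D·R_D = 15 − 2.3×3.3 = 7.41 V.
Saturation requires V_DS ≥ V_GS − V_t = 1.3 V; 7.41 ≥ 1.3 ✓.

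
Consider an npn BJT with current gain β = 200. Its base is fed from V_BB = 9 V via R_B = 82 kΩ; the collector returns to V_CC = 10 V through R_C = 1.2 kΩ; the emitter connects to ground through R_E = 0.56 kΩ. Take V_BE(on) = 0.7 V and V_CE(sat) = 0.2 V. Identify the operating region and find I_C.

saturation; I_C ≈ 5.5 mA

Assume active: I_B = (9 − 0.7)/(82 + 201×0.56) = 0.0427 mA, I_C = β·I_B = 8.53 mA.
Then V_CE = 10 − 8.53×1.2 − 8.57×0.56 = -5.04 V < 0.2 V — the active assumption fails.
Re-solve with V_CE = 0.2 V. KCL at the emitter: V_E/R_E = (V_BB−0.7−V_E)/R_B + (V_CC−0.2−V_E)/R_C, giving V_E = 3.14 V.
I_C = (V_CC − 0.2 − V_E)/R_C = (9.8 − 3.14)/1.2 = 5.55 mA.
Check: I_B = (8.3 − 3.14)/82 = 0.0629 mA, and β·I_B = 12.6 mA > I_C, confirming saturation.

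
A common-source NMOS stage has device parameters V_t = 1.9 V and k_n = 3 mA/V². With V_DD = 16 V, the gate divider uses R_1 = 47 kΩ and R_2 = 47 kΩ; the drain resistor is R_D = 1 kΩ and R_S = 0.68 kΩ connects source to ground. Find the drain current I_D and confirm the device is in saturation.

I_D ≈ 6 mA

V_G = V_DD·R_2/(R_1+R_2) = 16×47/94 = 8 V.
Assume saturation: I_D = (k_n/2)(V_GS − V_t)² with V_GS = V_G − I_D·R_S = 8 − 0.68·I_D.
Substituting gives 0.694·I_D² − 13.4·I_D + 55.8 = 0, with roots I_D = 6.02 or 13.4 mA.
The root I_D = 13.4 mA gives V_GS = -1.08 V ≤ V_t, so take I_D = 6.02 mA.
Then V_GS = 3.9 V and V_DS = V_DD − I_D(R_D+R_S) = 16 − 6.02×1.68 = 5.88 V.
Saturation requires V_DS ≥ V_GS − V_t = 2 V; 5.88 ≥ 2 ✓.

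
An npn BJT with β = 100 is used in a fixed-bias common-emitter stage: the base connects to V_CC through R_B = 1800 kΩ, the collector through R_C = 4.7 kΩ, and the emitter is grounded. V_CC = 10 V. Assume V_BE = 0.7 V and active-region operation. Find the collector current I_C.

Base loop: V_CC = I_B·R_B + V_BE, so I_B = (10 − 0.7)/1800 kΩ = 0.00517 mA.
In the active region I_C = β·I_B = 100 × 0.00517 = 0.517 mA.
Collector loop: V_CE = V_CC − I_C·R_C = 10 − 0.517×4.7 = 7.57 V.
Since V_CE = 7.57 V > V_CE(sat) ≈ 0.2 V, the transistor is in the active region as assumed.

I_C ≈ 0.52 mA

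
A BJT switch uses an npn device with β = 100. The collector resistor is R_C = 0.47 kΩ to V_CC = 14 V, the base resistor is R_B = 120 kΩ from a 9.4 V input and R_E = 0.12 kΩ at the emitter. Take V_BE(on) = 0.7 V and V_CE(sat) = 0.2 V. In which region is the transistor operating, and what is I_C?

active; I_C ≈ 6.6 mA

Assume active. Base-emitter loop: I_B = (V_BB − V_BE)/(R_B + (β+1)R_E) = (9.4 − 0.7)/(120 + 101×0.12) = 0.0658 mA.
I_C = β·I_B = 100×0.0658 = 6.58 mA.
V_CE = V_CC − I_C·R_C − I_E·R_E = 14 − 6.58×0.47 − 6.65×0.12 = 10.1 V > V_CE(sat), so the active-region assumption holds.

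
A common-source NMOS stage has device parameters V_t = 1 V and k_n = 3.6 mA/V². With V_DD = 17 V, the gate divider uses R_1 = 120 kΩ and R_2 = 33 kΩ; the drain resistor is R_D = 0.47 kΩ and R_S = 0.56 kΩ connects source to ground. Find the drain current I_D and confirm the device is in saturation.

I_D ≈ 2.6 mA

V_G = V_DD·R_2/(R_1+R_2) = 17×33/153 = 3.67 V.
Assume saturation: I_D = (k_n/2)(V_GS − V_t)² with V_GS = V_G − I_D·R_S = 3.67 − 0.56·I_D.
Substituting gives 0.564·I_D² − 6.38·I_D + 12.8 = 0, with roots I_D = 2.61 or 8.68 mA.
The root I_D = 8.68 mA gives V_GS = -1.2 V ≤ V_t, so take I_D = 2.61 mA.
Then V_GS = 2.2 V and V_DS = V_DD − I_D(R_D+R_S) = 17 − 2.61×1.03 = 14.3 V.
Saturation requires V_DS ≥ V_GS − V_t = 1.2 V; 14.3 ≥ 1.2 ✓.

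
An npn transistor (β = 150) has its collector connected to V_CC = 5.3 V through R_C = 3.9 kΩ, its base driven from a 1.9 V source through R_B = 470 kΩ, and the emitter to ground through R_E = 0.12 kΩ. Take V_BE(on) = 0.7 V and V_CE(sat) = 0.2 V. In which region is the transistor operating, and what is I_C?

active; I_C ≈ 0.37 mA

Assume active. Base-emitter loop: I_B = (V_BB − V_BE)/(R_B + (β+1)R_E) = (1.9 − 0.7)/(470 + 151×0.12) = 0.00246 mA.
I_C = β·I_B = 150×0.00246 = 0.369 mA.
V_CE = V_CC − I_C·R_C − I_E·R_E = 5.3 − 0.369×3.9 − 0.371×0.12 = 3.82 V > V_CE(sat), so the active-region assumption holds.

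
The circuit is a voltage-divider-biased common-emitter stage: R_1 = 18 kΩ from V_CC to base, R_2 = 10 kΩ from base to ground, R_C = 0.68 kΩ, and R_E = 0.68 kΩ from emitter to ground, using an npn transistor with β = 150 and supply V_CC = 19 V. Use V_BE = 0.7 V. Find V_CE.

V_CE ≈ 7.6 V

Thevenize the base divider: V_Th = V_CC·R_2/(R_1+R_2) = 19×10/28 = 6.79 V, R_Th = R_1‖R_2 = 6.43 kΩ.
Base-emitter loop: V_Th = I_B·R_Th + V_BE + (β+1)I_B·R_E, so I_B = (6.79 − 0.7) / (6.43 + 151×0.68) = 0.0558 mA.
I_C = β·I_B = 150×0.0558 = 8.37 mA, and I_E = (β+1)I_B = 8.42 mA.
V_CE = V_CC − I_C·R_C − I_E·R_E = 19 − 8.37×0.68 − 8.42×0.68 = 7.58 V.
V_CE = 7.58 V > 0.2 V confirms active-region operation.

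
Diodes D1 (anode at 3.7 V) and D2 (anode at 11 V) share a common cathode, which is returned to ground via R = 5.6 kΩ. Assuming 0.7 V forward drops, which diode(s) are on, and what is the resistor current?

Assume both conduct. Then node N would need to be at both 3.7−0.7 = 3 V and 11−0.7 = 10.3 V, which is impossible.
Assume only D2 conducts: V_N = 11 − 0.7 = 10.3 V, so I_R = 10.3/5.6 = 1.84 mA.
Check D1: its anode-to-cathode voltage is 3.7 − 10.3 = -6.6 V < 0.7 V, so it is off. The assumption is consistent.

Only D2 conducts; I_R ≈ 1.8 mA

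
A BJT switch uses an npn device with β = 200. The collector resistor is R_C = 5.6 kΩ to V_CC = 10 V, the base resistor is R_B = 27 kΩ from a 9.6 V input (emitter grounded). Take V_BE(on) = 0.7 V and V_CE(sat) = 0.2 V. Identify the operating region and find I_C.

Assume active: I_B = (9.6 − 0.7)/27 = 0.33 mA, giving I_C = β·I_B = 65.9 mA.
But then V_CE = 10 − 65.9×5.6 = -359 V < V_CE(sat) = 0.2 V — impossible in the active region.
So the transistor is saturated. With V_CE = 0.2 V, I_C = (V_CC − 0.2)/R_C = 9.8/5.6 = 1.75 mA.
Check: β·I_B = 65.9 mA > I_C = 1.75 mA, confirming saturation.

saturation; I_C ≈ 1.8 mA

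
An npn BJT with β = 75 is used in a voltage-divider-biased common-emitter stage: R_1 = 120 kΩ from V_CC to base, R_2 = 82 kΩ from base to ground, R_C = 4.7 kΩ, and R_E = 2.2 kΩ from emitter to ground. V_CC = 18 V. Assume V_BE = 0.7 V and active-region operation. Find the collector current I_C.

Thevenize the base divider: V_Th = V_CC·R_2/(R_1+R_2) = 18×82/202 = 7.31 V, R_Th = R_1‖R_2 = 48.7 kΩ.
Base-emitter loop: V_Th = I_B·R_Th + V_BE + (β+1)I_B·R_E, so I_B = (7.31 − 0.7) / (48.7 + 76×2.2) = 0.0306 mA.
I_C = β·I_B = 75×0.0306 = 2.29 mA, and I_E = (β+1)I_B = 2.33 mA.
V_CE = V_CC − I_C·R_C − I_E·R_E = 18 − 2.29×4.7 − 2.33×2.2 = 2.1 V.
V_CE = 2.1 V > 0.2 V confirms active-region operation.

I_C ≈ 2.3 mA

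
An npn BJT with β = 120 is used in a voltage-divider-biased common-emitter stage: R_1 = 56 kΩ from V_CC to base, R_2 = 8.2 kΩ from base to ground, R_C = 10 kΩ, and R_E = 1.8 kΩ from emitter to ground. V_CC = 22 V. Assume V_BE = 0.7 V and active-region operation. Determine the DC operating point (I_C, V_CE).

Thevenize the base divider: V_Th = V_CC·R_2/(R_1+R_2) = 22×8.2/64.2 = 2.81 V, R_Th = R_1‖R_2 = 7.15 kΩ.
Base-emitter loop: V_Th = I_B·R_Th + V_BE + (β+1)I_B·R_E, so I_B = (2.81 − 0.7) / (7.15 + 121×1.8) = 0.00938 mA.
I_C = β·I_B = 120×0.00938 = 1.13 mA, and I_E = (β+1)I_B = 1.13 mA.
V_CE = V_CC − I_C·R_C − I_E·R_E = 22 − 1.13×10 − 1.13×1.8 = 8.7 V.
V_CE = 8.7 V > 0.2 V confirms active-region operation.

I_C ≈ 1.1 mA, V_CE ≈ 8.7 V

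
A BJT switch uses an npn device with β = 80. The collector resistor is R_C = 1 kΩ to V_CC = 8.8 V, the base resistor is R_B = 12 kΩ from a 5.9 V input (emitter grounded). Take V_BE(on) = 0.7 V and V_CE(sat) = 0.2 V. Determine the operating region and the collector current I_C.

Assume active: I_B = (5.9 − 0.7)/12 = 0.433 mA, giving I_C = β·I_B = 34.7 mA.
But then V_CE = 8.8 − 34.7×1 = -25.9 V < V_CE(sat) = 0.2 V — impossible in the active region.
So the transistor is saturated. With V_CE = 0.2 V, I_C = (V_CC − 0.2)/R_C = 8.6/1 = 8.6 mA.
Check: β·I_B = 34.7 mA > I_C = 8.6 mA, confirming saturation.

saturation; I_C ≈ 8.6 mA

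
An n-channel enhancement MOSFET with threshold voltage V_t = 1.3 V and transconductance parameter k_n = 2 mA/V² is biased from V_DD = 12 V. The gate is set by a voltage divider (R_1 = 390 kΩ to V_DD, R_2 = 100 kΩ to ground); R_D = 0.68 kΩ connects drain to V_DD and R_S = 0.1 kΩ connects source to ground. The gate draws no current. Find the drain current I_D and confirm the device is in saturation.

V_G = V_DD·R_2/(R_1+R_2) = 12×100/490 = 2.45 V.
Assume saturation: I_D = (k_n/2)(V_GS − V_t)² with V_GS = V_G − I_D·R_S = 2.45 − 0.1·I_D.
Substituting gives 0.01·I_D² − 1.23·I_D + 1.32 = 0, with roots I_D = 1.08 or 122 mA.
The root I_D = 122 mA gives V_GS = -9.74 V ≤ V_t, so take I_D = 1.08 mA.
Then V_GS = 2.34 V and V_DS = V_DD − I_D(R_D+R_S) = 12 − 1.08×0.78 = 11.2 V.
Saturation requires V_DS ≥ V_GS − V_t = 1.04 V; 11.2 ≥ 1.04 ✓.

I_D ≈ 1.1 mA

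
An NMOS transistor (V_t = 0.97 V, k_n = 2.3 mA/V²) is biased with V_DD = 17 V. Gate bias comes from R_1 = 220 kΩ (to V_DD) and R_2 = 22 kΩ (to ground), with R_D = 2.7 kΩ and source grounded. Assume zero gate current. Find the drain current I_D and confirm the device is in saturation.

V_G = V_DD·R_2/(R_1+R_2) = 17×22/242 = 1.55 V. With the source grounded, V_GS = V_G = 1.55 V.
Assume saturation: I_D = (k_n/2)(V_GS − V_t)² = (2.3/2)×(1.55 − 0.97)² = 1.15×0.575² = 0.381 mA.
V_DS = V_DD − I_D·R_D = 17 − 0.381×2.7 = 16 V.
Saturation requires V_DS ≥ V_GS − V_t = 0.575 V; 16 ≥ 0.575 ✓.

I_D ≈ 0.38 mA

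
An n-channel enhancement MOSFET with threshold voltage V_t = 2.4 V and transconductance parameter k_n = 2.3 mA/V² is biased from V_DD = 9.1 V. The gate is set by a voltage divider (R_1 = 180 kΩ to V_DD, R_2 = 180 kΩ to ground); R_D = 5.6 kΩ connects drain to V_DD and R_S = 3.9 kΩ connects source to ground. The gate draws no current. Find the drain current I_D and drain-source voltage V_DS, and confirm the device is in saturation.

I_D ≈ 0.4 mA, V_DS ≈ 5.3 V

V_G = V_DD·R_2/(R_1+R_2) = 9.1×180/360 = 4.55 V.
Assume saturation: I_D = (k_n/2)(V_GS − V_t)² with V_GS = V_G − I_D·R_S = 4.55 − 3.9·I_D.
Substituting gives 17.5·I_D² − 20.3·I_D + 5.32 = 0, with roots I_D = 0.4 or 0.76 mA.
The root I_D = 0.76 mA gives V_GS = 1.59 V ≤ V_t, so take I_D = 0.4 mA.
Then V_GS = 2.99 V and V_DS = V_DD − I_D(R_D+R_S) = 9.1 − 0.4×9.5 = 5.3 V.
Saturation requires V_DS ≥ V_GS − V_t = 0.59 V; 5.3 ≥ 0.59 ✓.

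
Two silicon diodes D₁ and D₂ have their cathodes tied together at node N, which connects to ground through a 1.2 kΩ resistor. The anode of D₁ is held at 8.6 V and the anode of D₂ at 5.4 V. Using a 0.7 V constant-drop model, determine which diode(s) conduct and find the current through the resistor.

Assume both conduct. Then node N would need to be at both 8.6−0.7 = 7.9 V and 5.4−0.7 = 4.7 V, which is impossible.
Assume only D₁ conducts: V_N = 8.6 − 0.7 = 7.9 V, so I_R = 7.9/1.2 = 6.58 mA.
Check D₂: its anode-to-cathode voltage is 5.4 − 7.9 = -2.5 V < 0.7 V, so it is off. The assumption is consistent.

Only D₁ conducts; I_R ≈ 6.6 mA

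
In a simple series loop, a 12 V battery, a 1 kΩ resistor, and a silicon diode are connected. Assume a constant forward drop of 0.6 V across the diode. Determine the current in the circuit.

KVL around the loop: 12 = V_D + I·R = 0.6 + I × 1 kΩ.
So I = (12 − 0.6) / 1 kΩ = 11.4 / 1 = 11.4 mA.

I ≈ 11 mA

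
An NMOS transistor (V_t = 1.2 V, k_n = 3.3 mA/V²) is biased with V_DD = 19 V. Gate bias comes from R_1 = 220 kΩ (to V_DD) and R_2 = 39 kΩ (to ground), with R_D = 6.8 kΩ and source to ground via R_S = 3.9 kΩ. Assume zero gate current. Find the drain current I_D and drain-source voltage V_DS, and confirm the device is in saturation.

V_G = V_DD·R_2/(R_1+R_2) = 19×39/259 = 2.86 V.
Assume saturation: I_D = (k_n/2)(V_GS − V_t)² with V_GS = V_G − I_D·R_S = 2.86 − 3.9·I_D.
Substituting gives 25.1·I_D² − 22.4·I_D + 4.55 = 0, with roots I_D = 0.314 or 0.578 mA.
The root I_D = 0.578 mA gives V_GS = 0.608 V ≤ V_t, so take I_D = 0.314 mA.
Then V_GS = 1.64 V and V_DS = V_DD − I_D(R_D+R_S) = 19 − 0.314×10.7 = 15.6 V.
Saturation requires V_DS ≥ V_GS − V_t = 0.436 V; 15.6 ≥ 0.436 ✓.

I_D ≈ 0.31 mA, V_DS ≈ 16 V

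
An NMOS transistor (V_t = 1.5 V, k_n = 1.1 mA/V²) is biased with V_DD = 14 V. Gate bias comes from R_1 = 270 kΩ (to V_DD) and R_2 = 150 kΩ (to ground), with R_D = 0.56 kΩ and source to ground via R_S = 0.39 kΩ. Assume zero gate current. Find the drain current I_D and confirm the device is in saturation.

I_D ≈ 3 mA

V_G = V_DD·R_2/(R_1+R_2) = 14×150/420 = 5 V.
Assume saturation: I_D = (k_n/2)(V_GS − V_t)² with V_GS = V_G − I_D·R_S = 5 − 0.39·I_D.
Substituting gives 0.0837·I_D² − 2.5·I_D + 6.74 = 0, with roots I_D = 2.99 or 26.9 mA.
The root I_D = 26.9 mA gives V_GS = -5.49 V ≤ V_t, so take I_D = 2.99 mA.
Then V_GS = 3.83 V and V_DS = V_DD − I_D(R_D+R_S) = 14 − 2.99×0.95 = 11.2 V.
Saturation requires V_DS ≥ V_GS − V_t = 2.33 V; 11.2 ≥ 2.33 ✓.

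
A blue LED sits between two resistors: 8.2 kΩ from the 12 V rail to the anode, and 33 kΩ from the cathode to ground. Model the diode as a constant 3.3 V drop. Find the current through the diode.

The two resistors are in series with the diode, so KVL gives 12 = I·8.2 + 3.3 + I·33.
I = (12 − 3.3) / (8.2 + 33) kΩ = 8.7 / 41.2 = 0.211 mA.

I ≈ 0.21 mA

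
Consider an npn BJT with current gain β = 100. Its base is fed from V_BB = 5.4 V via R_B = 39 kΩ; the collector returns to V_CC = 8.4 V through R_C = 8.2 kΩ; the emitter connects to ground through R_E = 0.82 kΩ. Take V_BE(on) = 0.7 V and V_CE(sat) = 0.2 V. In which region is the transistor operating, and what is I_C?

saturation; I_C ≈ 0.9 mA

Assume active: I_B = (5.4 − 0.7)/(39 + 101×0.82) = 0.0386 mA, I_C = β·I_B = 3.86 mA.
Then V_CE = 8.4 − 3.86×8.2 − 3.9×0.82 = -26.4 V < 0.2 V — the active assumption fails.
Re-solve with V_CE = 0.2 V. KCL at the emitter: V_E/R_E = (V_BB−0.7−V_E)/R_B + (V_CC−0.2−V_E)/R_C, giving V_E = 0.82 V.
I_C = (V_CC − 0.2 − V_E)/R_C = (8.2 − 0.82)/8.2 = 0.9 mA.
Check: I_B = (4.7 − 0.82)/39 = 0.0995 mA, and β·I_B = 9.95 mA > I_C, confirming saturation.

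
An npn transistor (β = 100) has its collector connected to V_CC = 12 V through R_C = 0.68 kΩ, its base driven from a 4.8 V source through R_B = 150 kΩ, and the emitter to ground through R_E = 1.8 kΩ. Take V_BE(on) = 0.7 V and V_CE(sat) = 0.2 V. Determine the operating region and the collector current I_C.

Assume active. Base-emitter loop: I_B = (V_BB − V_BE)/(R_B + (β+1)R_E) = (4.8 − 0.7)/(150 + 101×1.8) = 0.0124 mA.
I_C = β·I_B = 100×0.0124 = 1.24 mA.
V_CE = V_CC − I_C·R_C − I_E·R_E = 12 − 1.24×0.68 − 1.25×1.8 = 8.91 V > V_CE(sat), so the active-region assumption holds.

active; I_C ≈ 1.2 mA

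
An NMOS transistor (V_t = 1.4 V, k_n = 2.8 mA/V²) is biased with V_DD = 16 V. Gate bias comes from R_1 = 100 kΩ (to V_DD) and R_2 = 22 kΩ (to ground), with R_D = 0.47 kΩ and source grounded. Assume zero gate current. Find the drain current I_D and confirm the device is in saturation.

V_G = V_DD·R_2/(R_1+R_2) = 16×22/122 = 2.89 V. With the source grounded, V_GS = V_G = 2.89 V.
Assume saturation: I_D = (k_n/2)(V_GS − V_t)² = (2.8/2)×(2.89 − 1.4)² = 1.4×1.49² = 3.09 mA.
V_DS = V_DD − I_D·R_D = 16 − 3.09×0.47 = 14.5 V.
Saturation requires V_DS ≥ V_GS − V_t = 1.49 V; 14.5 ≥ 1.49 ✓.

I_D ≈ 3.1 mA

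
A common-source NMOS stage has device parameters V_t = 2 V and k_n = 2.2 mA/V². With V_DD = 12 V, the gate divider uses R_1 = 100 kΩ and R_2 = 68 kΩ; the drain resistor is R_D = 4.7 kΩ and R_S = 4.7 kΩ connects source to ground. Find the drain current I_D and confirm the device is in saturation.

V_G = V_DD·R_2/(R_1+R_2) = 12×68/168 = 4.86 V.
Assume saturation: I_D = (k_n/2)(V_GS − V_t)² with V_GS = V_G − I_D·R_S = 4.86 − 4.7·I_D.
Substituting gives 24.3·I_D² − 30.5·I_D + 8.98 = 0, with roots I_D = 0.469 or 0.788 mA.
The root I_D = 0.788 mA gives V_GS = 1.15 V ≤ V_t, so take I_D = 0.469 mA.
Then V_GS = 2.65 V and V_DS = V_DD − I_D(R_D+R_S) = 12 − 0.469×9.4 = 7.59 V.
Saturation requires V_DS ≥ V_GS − V_t = 0.653 V; 7.59 ≥ 0.653 ✓.

I_D ≈ 0.47 mA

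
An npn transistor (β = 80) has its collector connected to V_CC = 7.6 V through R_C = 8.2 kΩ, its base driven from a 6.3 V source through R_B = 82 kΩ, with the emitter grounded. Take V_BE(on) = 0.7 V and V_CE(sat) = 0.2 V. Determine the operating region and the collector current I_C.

Assume active: I_B = (6.3 − 0.7)/82 = 0.0683 mA, giving I_C = β·I_B = 5.46 mA.
But then V_CE = 7.6 − 5.46×8.2 = -37.2 V < V_CE(sat) = 0.2 V — impossible in the active region.
So the transistor is saturated. With V_CE = 0.2 V, I_C = (V_CC − 0.2)/R_C = 7.4/8.2 = 0.902 mA.
Check: β·I_B = 5.46 mA > I_C = 0.902 mA, confirming saturation.

saturation; I_C ≈ 0.9 mA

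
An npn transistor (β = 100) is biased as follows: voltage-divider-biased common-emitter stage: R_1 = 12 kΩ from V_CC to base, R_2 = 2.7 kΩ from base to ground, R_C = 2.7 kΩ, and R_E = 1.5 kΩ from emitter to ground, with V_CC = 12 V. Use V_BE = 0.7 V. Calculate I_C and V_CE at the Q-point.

I_C ≈ 0.98 mA, V_CE ≈ 7.9 V

Thevenize the base divider: V_Th = V_CC·R_2/(R_1+R_2) = 12×2.7/14.7 = 2.2 V, R_Th = R_1‖R_2 = 2.2 kΩ.
Base-emitter loop: V_Th = I_B·R_Th + V_BE + (β+1)I_B·R_E, so I_B = (2.2 − 0.7) / (2.2 + 101×1.5) = 0.00979 mA.
I_C = β·I_B = 100×0.00979 = 0.979 mA, and I_E = (β+1)I_B = 0.988 mA.
V_CE = V_CC − I_C·R_C − I_E·R_E = 12 − 0.979×2.7 − 0.988×1.5 = 7.88 V.
V_CE = 7.88 V > 0.2 V confirms active-region operation.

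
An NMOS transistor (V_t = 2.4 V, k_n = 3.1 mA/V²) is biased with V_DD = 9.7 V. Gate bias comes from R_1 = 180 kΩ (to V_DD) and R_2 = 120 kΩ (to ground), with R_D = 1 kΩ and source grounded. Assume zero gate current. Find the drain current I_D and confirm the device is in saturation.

V_G = V_DD·R_2/(R_1+R_2) = 9.7×120/300 = 3.88 V. With the source grounded, V_GS = V_G = 3.88 V.
Assume saturation: I_D = (k_n/2)(V_GS − V_t)² = (3.1/2)×(3.88 − 2.4)² = 1.55×1.48² = 3.4 mA.
V_DS = V_DD − I_D·R_D = 9.7 − 3.4×1 = 6.3 V.
Saturation requires V_DS ≥ V_GS − V_t = 1.48 V; 6.3 ≥ 1.48 ✓.

I_D ≈ 3.4 mA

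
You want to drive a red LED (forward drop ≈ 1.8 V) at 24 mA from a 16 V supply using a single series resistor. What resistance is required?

The resistor drops V_S − V_D = 16 − 1.8 = 14.2 V at 24 mA.
R = 14.2 V / 24 mA = 0.592 kΩ.

R ≈ 0.59 kΩ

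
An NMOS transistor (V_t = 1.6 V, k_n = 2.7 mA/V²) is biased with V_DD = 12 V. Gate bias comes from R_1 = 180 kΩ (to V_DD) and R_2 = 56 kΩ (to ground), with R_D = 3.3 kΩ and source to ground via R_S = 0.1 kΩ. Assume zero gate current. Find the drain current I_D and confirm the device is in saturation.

V_G = V_DD·R_2/(R_1+R_2) = 12×56/236 = 2.85 V.
Assume saturation: I_D = (k_n/2)(V_GS − V_t)² with V_GS = V_G − I_D·R_S = 2.85 − 0.1·I_D.
Substituting gives 0.0135·I_D² − 1.34·I_D + 2.1 = 0, with roots I_D = 1.6 or 97.4 mA.
The root I_D = 97.4 mA gives V_GS = -6.9 V ≤ V_t, so take I_D = 1.6 mA.
Then V_GS = 2.69 V and V_DS = V_DD − I_D(R_D+R_S) = 12 − 1.6×3.4 = 6.57 V.
Saturation requires V_DS ≥ V_GS − V_t = 1.09 V; 6.57 ≥ 1.09 ✓.

I_D ≈ 1.6 mA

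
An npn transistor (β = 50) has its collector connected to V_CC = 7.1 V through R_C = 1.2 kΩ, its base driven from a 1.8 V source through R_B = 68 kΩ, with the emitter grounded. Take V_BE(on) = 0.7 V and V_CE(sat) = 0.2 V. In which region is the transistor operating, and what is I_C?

active; I_C ≈ 0.81 mA

Assume active. Base-emitter loop: I_B = (V_BB − V_BE)/R_B = (1.8 − 0.7)/68 = 0.0162 mA.
I_C = β·I_B = 50×0.0162 = 0.809 mA.
V_CE = V_CC − I_C·R_C = 7.1 − 0.809×1.2 = 6.13 V > V_CE(sat), so the active-region assumption holds.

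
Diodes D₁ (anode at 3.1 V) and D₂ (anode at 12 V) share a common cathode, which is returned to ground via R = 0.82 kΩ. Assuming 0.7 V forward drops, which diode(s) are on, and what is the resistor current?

Assume both conduct. Then node N would need to be at both 3.1−0.7 = 2.4 V and 12−0.7 = 11.3 V, which is impossible.
Assume only D₂ conducts: V_N = 12 − 0.7 = 11.3 V, so I_R = 11.3/0.82 = 13.8 mA.
Check D₁: its anode-to-cathode voltage is 3.1 − 11.3 = -8.2 V < 0.7 V, so it is off. The assumption is consistent.

Only D₂ conducts; I_R ≈ 14 mA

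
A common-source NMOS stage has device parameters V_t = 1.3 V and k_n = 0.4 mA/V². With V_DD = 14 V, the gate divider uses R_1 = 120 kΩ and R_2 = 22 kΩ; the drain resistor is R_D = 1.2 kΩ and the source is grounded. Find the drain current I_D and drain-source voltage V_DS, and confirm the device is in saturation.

I_D ≈ 0.15 mA, V_DS ≈ 14 V

V_G = V_DD·R_2/(R_1+R_2) = 14×22/142 = 2.17 V. With the source grounded, V_GS = V_G = 2.17 V.
Assume saturation: I_D = (k_n/2)(V_GS − V_t)² = (0.4/2)×(2.17 − 1.3)² = 0.2×0.869² = 0.151 mA.
V_DS = V_DD − I_D·R_D = 14 − 0.151×1.2 = 13.8 V.
Saturation requires V_DS ≥ V_GS − V_t = 0.869 V; 13.8 ≥ 0.869 ✓.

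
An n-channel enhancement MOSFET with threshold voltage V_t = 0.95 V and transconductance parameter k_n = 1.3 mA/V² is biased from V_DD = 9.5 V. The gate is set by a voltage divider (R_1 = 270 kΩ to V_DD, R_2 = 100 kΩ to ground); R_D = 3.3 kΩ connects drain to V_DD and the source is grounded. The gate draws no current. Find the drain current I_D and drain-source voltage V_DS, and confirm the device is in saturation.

V_G = V_DD·R_2/(R_1+R_2) = 9.5×100/370 = 2.57 V. With the source grounded, V_GS = V_G = 2.57 V.
Assume saturation: I_D = (k_n/2)(V_GS − V_t)² = (1.3/2)×(2.57 − 0.95)² = 0.65×1.62² = 1.7 mA.
V_DS = V_DD − I_D·R_D = 9.5 − 1.7×3.3 = 3.89 V.
Saturation requires V_DS ≥ V_GS − V_t = 1.62 V; 3.89 ≥ 1.62 ✓.

I_D ≈ 1.7 mA, V_DS ≈ 3.9 V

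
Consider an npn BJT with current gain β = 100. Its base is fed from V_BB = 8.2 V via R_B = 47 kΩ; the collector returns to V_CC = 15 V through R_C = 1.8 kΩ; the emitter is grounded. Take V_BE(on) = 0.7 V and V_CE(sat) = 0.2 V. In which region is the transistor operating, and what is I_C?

saturation; I_C ≈ 8.2 mA

Assume active: I_B = (8.2 − 0.7)/47 = 0.16 mA, giving I_C = β·I_B = 16 mA.
But then V_CE = 15 − 16×1.8 = -13.7 V < V_CE(sat) = 0.2 V — impossible in the active region.
So the transistor is saturated. With V_CE = 0.2 V, I_C = (V_CC − 0.2)/R_C = 14.8/1.8 = 8.22 mA.
Check: β·I_B = 16 mA > I_C = 8.22 mA, confirming saturation.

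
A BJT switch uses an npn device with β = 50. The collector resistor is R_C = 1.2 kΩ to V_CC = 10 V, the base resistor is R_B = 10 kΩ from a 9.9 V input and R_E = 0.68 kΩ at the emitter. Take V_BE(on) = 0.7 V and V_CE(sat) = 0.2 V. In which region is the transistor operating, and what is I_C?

saturation; I_C ≈ 5 mA

Assume active: I_B = (9.9 − 0.7)/(10 + 51×0.68) = 0.206 mA, I_C = β·I_B = 10.3 mA.
Then V_CE = 10 − 10.3×1.2 − 10.5×0.68 = -9.5 V < 0.2 V — the active assumption fails.
Re-solve with V_CE = 0.2 V. KCL at the emitter: V_E/R_E = (V_BB−0.7−V_E)/R_B + (V_CC−0.2−V_E)/R_C, giving V_E = 3.78 V.
I_C = (V_CC − 0.2 − V_E)/R_C = (9.8 − 3.78)/1.2 = 5.02 mA.
Check: I_B = (9.2 − 3.78)/10 = 0.542 mA, and β·I_B = 27.1 mA > I_C, confirming saturation.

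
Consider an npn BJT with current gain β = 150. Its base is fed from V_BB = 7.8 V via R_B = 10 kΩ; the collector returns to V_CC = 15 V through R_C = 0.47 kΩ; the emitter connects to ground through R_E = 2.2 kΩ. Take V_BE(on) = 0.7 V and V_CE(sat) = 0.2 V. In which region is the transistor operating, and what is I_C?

active; I_C ≈ 3.1 mA

Assume active. Base-emitter loop: I_B = (V_BB − V_BE)/(R_B + (β+1)R_E) = (7.8 − 0.7)/(10 + 151×2.2) = 0.0207 mA.
I_C = β·I_B = 150×0.0207 = 3.11 mA.
V_CE = V_CC − I_C·R_C − I_E·R_E = 15 − 3.11×0.47 − 3.13×2.2 = 6.64 V > V_CE(sat), so the active-region assumption holds.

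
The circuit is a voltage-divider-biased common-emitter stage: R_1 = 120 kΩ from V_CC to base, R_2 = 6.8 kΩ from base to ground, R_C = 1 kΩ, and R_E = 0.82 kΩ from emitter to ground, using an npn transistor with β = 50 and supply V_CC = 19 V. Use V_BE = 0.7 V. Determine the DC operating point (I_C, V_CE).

Thevenize the base divider: V_Th = V_CC·R_2/(R_1+R_2) = 19×6.8/127 = 1.02 V, R_Th = R_1‖R_2 = 6.44 kΩ.
Base-emitter loop: V_Th = I_B·R_Th + V_BE + (β+1)I_B·R_E, so I_B = (1.02 − 0.7) / (6.44 + 51×0.82) = 0.00661 mA.
I_C = β·I_B = 50×0.00661 = 0.33 mA, and I_E = (β+1)I_B = 0.337 mA.
V_CE = V_CC − I_C·R_C − I_E·R_E = 19 − 0.33×1 − 0.337×0.82 = 18.4 V.
V_CE = 18.4 V > 0.2 V confirms active-region operation.

I_C ≈ 0.33 mA, V_CE ≈ 18 V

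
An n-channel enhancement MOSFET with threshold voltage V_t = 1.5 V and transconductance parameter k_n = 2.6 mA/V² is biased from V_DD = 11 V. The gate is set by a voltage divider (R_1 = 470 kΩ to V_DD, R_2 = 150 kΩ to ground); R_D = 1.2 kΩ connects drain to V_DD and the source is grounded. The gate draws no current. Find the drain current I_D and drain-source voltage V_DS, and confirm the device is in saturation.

I_D ≈ 1.8 mA, V_DS ≈ 8.9 V

V_G = V_DD·R_2/(R_1+R_2) = 11×150/620 = 2.66 V. With the source grounded, V_GS = V_G = 2.66 V.
Assume saturation: I_D = (k_n/2)(V_GS − V_t)² = (2.6/2)×(2.66 − 1.5)² = 1.3×1.16² = 1.75 mA.
V_DS = V_DD − I_D·R_D = 11 − 1.75×1.2 = 8.9 V.
Saturation requires V_DS ≥ V_GS − V_t = 1.16 V; 8.9 ≥ 1.16 ✓.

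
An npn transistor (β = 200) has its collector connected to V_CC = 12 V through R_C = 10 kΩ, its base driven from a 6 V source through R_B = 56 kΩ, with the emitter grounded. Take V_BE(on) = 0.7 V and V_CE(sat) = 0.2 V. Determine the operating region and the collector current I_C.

saturation; I_C ≈ 1.2 mA

Assume active: I_B = (6 − 0.7)/56 = 0.0946 mA, giving I_C = β·I_B = 18.9 mA.
But then V_CE = 12 − 18.9×10 = -177 V < V_CE(sat) = 0.2 V — impossible in the active region.
So the transistor is saturated. With V_CE = 0.2 V, I_C = (V_CC − 0.2)/R_C = 11.8/10 = 1.18 mA.
Check: β·I_B = 18.9 mA > I_C = 1.18 mA, confirming saturation.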